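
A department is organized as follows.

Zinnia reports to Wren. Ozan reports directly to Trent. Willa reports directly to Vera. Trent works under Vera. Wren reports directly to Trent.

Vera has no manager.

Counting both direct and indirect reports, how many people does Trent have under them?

Trent directly manages Wren, Ozan. Under Wren: Zinnia (1). Ozan has no reports. So Trent's organization is 2 direct reports plus everyone under them: 2 + 1 = 3.

3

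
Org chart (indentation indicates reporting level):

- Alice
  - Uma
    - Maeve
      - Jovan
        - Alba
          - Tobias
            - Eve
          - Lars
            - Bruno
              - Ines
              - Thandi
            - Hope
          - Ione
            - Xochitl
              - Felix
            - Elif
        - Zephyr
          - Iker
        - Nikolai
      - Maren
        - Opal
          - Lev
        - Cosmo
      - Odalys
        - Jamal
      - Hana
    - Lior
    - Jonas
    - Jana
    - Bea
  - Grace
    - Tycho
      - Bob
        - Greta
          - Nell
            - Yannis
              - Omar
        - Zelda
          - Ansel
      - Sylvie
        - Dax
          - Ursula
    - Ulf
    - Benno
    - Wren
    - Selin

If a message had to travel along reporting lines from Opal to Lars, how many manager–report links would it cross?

Opal is 2 levels below Maeve, and Lars is 3 levels below Maeve (their lowest common manager). The shortest path runs up from Opal to Maeve and back down to Lars: 2 + 3 = 5 links.

5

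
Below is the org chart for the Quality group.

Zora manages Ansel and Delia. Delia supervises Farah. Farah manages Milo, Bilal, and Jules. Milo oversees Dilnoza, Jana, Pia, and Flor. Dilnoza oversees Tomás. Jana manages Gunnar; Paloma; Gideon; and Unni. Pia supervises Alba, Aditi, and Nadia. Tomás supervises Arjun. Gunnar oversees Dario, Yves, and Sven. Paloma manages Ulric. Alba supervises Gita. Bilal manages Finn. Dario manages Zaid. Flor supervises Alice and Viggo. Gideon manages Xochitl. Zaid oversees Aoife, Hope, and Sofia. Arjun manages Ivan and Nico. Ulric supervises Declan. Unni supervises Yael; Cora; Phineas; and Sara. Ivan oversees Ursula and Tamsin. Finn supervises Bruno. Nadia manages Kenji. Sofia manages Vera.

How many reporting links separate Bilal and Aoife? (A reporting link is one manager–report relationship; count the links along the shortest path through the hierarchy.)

7

Bilal is 1 level below Farah, and Aoife is 6 levels below Farah (their lowest common manager). The shortest path runs up from Bilal to Farah and back down to Aoife: 1 + 6 = 7 links.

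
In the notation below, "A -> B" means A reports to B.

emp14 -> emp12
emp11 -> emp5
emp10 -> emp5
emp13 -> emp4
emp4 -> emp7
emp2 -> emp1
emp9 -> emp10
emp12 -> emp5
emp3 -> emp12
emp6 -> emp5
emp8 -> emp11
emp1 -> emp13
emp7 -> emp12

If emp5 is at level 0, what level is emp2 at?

6

Chain from emp2 up to emp5: emp2 → emp1 → emp13 → emp4 → emp7 → emp12 → emp5. That is 6 steps up, so emp2 is 6 levels below emp5.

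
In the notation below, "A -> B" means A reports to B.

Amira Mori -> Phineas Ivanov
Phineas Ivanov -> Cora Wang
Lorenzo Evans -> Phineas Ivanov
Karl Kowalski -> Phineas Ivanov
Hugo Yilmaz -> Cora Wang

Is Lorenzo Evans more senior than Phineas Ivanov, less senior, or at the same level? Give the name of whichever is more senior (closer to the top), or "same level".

Phineas Ivanov

Lorenzo Evans is 2 levels below Cora Wang; Phineas Ivanov is 1. Phineas Ivanov is higher.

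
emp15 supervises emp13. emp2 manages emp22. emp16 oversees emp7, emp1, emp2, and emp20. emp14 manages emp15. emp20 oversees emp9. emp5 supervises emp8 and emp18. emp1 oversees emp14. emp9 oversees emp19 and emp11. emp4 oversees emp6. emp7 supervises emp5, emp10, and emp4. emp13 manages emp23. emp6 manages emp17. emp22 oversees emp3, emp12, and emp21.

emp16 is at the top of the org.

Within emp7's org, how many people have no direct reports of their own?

4

The people in emp7's organization with no one reporting to them are emp17, emp10, emp18, emp8. That is 4.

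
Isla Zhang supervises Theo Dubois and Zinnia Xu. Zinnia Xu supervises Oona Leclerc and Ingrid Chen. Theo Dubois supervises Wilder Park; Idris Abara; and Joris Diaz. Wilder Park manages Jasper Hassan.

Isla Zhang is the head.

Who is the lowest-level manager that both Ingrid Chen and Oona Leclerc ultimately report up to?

Ingrid Chen's chain of managers is Zinnia Xu, Isla Zhang. Oona Leclerc's chain of managers is Zinnia Xu, Isla Zhang. The first manager that appears in both chains is Zinnia Xu.

Zinnia Xu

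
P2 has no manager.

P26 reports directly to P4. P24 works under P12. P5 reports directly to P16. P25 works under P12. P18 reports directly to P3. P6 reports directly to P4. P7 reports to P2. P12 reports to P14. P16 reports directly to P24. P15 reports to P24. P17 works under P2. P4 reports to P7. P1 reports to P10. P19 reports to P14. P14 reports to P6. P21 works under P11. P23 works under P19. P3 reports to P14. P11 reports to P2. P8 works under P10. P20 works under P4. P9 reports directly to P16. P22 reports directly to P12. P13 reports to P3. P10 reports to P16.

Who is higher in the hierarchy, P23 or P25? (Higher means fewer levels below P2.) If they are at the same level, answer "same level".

Both P23 and P25 are 6 levels below P2.

same level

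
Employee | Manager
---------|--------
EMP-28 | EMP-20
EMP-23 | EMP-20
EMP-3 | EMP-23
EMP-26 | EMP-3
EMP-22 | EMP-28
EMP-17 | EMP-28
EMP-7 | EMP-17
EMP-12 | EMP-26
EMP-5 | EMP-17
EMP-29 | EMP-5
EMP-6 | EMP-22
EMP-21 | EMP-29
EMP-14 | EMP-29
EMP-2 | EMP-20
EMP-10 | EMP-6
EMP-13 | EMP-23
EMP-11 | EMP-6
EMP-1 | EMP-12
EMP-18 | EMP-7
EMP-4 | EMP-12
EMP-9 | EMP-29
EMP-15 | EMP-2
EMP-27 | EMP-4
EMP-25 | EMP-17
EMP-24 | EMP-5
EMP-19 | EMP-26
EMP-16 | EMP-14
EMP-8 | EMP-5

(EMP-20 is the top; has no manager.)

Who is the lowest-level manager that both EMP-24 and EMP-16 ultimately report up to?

EMP-5

EMP-24's chain of managers is EMP-5, EMP-17, EMP-28, EMP-20. EMP-16's chain of managers is EMP-14, EMP-29, EMP-5, EMP-17, EMP-28, EMP-20. The first manager that appears in both chains is EMP-5.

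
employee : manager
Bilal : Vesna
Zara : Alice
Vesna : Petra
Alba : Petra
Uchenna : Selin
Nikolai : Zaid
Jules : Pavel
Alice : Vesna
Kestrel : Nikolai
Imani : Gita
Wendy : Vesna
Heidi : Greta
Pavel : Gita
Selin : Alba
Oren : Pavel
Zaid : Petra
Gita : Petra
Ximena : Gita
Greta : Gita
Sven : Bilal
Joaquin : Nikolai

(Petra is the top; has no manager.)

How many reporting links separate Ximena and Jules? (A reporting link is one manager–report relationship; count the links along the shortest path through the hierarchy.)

3

Ximena is 1 level below Gita, and Jules is 2 levels below Gita (their lowest common manager). The shortest path runs up from Ximena to Gita and back down to Jules: 1 + 2 = 3 links.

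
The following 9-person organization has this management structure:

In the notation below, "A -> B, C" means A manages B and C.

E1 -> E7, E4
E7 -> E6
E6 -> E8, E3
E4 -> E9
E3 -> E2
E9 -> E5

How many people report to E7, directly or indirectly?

E7 directly manages E6. Under E6: E3, E2, E8 (3). That's 4 in total.

4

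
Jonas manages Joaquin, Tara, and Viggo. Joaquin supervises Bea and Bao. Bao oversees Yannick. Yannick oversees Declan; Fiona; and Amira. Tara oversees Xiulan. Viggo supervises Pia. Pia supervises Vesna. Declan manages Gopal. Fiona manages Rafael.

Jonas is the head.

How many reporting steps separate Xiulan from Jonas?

2

Chain from Xiulan up to Jonas: Xiulan → Tara → Jonas. That is 2 steps up, so Xiulan is 2 levels below Jonas.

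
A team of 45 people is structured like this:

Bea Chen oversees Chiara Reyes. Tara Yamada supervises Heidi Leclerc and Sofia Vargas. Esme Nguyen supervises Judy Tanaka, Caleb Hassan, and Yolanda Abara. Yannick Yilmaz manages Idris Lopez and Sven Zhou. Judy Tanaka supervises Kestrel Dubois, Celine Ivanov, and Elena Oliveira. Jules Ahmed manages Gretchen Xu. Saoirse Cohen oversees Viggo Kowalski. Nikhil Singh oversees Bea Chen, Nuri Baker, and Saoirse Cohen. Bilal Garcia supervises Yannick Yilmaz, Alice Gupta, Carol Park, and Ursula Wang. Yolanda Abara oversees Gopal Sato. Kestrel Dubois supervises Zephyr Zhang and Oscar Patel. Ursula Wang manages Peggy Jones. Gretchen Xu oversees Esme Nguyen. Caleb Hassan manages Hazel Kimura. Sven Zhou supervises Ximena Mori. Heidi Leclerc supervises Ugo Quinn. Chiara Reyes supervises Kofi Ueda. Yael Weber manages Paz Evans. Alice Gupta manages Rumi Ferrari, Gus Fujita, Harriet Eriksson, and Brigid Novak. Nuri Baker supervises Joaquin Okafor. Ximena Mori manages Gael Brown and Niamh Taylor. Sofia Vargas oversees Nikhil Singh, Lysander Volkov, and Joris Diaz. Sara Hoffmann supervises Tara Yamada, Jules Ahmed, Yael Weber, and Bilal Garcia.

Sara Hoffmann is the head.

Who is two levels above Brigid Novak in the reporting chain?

Bilal Garcia

Brigid Novak reports to Alice Gupta, and Alice Gupta reports to Bilal Garcia. So Brigid Novak's skip-level manager is Bilal Garcia.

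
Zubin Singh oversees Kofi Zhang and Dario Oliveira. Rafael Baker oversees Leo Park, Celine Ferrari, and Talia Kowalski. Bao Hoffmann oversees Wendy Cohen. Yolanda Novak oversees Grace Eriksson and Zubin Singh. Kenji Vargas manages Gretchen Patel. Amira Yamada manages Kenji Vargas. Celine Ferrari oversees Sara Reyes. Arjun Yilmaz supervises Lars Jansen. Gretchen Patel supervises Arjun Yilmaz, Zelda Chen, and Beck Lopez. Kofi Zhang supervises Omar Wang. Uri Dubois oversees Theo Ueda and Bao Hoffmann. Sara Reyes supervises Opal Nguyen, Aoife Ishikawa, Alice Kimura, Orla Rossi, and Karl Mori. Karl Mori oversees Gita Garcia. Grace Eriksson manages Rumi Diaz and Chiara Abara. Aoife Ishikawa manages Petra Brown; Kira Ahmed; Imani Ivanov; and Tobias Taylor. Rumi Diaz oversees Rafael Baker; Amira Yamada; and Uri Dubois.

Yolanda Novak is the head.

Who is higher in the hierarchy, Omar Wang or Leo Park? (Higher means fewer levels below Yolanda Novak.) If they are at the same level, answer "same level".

Omar Wang

Omar Wang is 3 levels below Yolanda Novak; Leo Park is 4. Omar Wang is higher.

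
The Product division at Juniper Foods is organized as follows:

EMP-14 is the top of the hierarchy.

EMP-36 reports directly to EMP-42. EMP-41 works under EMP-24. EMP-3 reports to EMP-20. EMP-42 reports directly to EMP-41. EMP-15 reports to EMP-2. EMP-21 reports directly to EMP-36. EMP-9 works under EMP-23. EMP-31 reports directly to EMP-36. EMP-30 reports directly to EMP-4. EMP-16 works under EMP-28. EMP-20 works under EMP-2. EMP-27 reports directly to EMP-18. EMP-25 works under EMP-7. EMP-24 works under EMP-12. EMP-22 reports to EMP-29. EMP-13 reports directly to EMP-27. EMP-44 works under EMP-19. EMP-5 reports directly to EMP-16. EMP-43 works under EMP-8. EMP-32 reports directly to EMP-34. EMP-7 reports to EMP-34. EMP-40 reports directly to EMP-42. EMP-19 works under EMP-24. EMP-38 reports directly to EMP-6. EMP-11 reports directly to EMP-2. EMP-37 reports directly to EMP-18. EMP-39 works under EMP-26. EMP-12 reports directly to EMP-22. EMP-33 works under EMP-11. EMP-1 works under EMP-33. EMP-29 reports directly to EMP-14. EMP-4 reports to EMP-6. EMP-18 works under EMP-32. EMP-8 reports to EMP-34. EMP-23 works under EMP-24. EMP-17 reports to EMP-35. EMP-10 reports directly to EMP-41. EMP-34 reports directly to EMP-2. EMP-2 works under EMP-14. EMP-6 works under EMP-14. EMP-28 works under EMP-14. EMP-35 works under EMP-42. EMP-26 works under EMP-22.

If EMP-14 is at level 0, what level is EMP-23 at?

Chain from EMP-23 up to EMP-14: EMP-23 → EMP-24 → EMP-12 → EMP-22 → EMP-29 → EMP-14. That is 5 steps up, so EMP-23 is 5 levels below EMP-14.

5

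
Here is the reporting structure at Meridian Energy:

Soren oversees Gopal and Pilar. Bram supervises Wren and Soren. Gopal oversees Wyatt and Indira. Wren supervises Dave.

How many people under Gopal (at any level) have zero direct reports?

The people in Gopal's organization with no one reporting to them are Indira, Wyatt. That is 2.

2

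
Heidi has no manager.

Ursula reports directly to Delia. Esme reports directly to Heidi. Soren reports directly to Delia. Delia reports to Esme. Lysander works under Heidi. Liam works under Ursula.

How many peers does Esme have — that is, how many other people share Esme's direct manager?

Esme reports to Heidi. Heidi's other direct reports are Lysander — 1 peer.

1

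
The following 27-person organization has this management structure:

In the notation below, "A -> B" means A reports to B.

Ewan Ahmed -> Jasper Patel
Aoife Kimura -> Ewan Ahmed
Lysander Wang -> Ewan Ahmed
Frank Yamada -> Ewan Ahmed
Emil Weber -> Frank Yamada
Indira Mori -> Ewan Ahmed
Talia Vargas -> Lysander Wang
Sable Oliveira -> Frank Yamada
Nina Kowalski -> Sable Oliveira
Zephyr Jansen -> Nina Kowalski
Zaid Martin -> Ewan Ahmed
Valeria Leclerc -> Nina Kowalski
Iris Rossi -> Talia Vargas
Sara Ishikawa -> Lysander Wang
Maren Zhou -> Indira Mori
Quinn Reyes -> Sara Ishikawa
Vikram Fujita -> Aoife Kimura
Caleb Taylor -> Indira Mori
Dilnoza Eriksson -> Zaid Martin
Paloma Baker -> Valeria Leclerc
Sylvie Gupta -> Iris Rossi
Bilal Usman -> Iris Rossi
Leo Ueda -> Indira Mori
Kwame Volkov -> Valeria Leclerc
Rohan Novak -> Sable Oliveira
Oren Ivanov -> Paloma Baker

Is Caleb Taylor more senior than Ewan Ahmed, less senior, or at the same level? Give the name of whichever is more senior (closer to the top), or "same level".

Caleb Taylor is 3 levels below Jasper Patel; Ewan Ahmed is 1. Ewan Ahmed is higher.

Ewan Ahmed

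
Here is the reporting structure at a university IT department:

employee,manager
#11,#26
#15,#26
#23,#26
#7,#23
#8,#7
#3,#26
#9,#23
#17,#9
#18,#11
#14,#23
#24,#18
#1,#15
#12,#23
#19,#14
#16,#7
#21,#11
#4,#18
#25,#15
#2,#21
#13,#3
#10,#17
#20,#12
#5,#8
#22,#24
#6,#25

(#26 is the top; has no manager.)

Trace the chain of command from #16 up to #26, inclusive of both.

#16 reports to #7. #7 reports to #23. #23 reports to #26. #26 is at the top.

#16 -> #7 -> #23 -> #26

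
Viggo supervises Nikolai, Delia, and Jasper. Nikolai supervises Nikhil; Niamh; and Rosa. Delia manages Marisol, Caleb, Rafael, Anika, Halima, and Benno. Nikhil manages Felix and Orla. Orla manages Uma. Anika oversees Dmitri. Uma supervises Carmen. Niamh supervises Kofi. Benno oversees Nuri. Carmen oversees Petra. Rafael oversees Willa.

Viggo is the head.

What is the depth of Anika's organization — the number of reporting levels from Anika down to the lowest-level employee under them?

The longest chain under Anika runs Anika → Dmitri, which is 1 level below Anika.

1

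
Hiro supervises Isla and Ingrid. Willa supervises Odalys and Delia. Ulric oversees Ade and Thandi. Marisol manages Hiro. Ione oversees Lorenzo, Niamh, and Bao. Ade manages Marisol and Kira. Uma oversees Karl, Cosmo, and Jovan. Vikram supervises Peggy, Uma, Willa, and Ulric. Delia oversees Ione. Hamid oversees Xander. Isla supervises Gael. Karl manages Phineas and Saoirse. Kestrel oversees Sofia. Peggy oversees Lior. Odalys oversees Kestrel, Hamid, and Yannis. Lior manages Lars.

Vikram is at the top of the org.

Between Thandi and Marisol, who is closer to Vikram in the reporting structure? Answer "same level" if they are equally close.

Thandi

Thandi is 2 levels below Vikram; Marisol is 3. Thandi is higher.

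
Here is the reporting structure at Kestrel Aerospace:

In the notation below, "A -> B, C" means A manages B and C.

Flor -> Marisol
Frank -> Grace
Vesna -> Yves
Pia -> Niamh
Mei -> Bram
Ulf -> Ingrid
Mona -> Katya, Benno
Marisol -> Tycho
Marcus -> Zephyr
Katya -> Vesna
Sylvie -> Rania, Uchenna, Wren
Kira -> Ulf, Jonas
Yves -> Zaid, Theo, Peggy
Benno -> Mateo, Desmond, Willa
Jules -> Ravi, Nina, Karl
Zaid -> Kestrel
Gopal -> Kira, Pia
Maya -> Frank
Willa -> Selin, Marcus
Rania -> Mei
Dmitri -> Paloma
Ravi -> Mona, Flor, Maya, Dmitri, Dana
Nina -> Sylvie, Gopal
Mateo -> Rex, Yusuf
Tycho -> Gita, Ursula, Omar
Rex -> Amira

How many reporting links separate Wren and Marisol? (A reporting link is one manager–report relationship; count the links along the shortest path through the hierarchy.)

6

Wren is 3 levels below Jules, and Marisol is 3 levels below Jules (their lowest common manager). The shortest path runs up from Wren to Jules and back down to Marisol: 3 + 3 = 6 links.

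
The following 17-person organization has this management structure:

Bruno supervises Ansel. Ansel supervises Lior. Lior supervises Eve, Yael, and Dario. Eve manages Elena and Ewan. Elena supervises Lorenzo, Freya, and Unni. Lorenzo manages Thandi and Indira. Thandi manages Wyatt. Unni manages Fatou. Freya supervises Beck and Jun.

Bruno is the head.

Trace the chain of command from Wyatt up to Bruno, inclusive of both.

Wyatt reports to Thandi. Thandi reports to Lorenzo. Lorenzo reports to Elena. Elena reports to Eve. Eve reports to Lior. Lior reports to Ansel. Ansel reports to Bruno. Bruno is at the top.

Wyatt -> Thandi -> Lorenzo -> Elena -> Eve -> Lior -> Ansel -> Bruno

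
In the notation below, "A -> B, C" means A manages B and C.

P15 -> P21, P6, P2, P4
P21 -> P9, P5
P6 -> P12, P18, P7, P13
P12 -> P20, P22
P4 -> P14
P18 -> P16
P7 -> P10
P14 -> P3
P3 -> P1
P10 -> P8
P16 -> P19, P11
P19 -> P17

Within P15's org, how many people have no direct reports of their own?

The people in P15's organization with no one reporting to them are P1, P2, P13, P8, P11, P17, P22, P20, P5, P9. That is 10.

10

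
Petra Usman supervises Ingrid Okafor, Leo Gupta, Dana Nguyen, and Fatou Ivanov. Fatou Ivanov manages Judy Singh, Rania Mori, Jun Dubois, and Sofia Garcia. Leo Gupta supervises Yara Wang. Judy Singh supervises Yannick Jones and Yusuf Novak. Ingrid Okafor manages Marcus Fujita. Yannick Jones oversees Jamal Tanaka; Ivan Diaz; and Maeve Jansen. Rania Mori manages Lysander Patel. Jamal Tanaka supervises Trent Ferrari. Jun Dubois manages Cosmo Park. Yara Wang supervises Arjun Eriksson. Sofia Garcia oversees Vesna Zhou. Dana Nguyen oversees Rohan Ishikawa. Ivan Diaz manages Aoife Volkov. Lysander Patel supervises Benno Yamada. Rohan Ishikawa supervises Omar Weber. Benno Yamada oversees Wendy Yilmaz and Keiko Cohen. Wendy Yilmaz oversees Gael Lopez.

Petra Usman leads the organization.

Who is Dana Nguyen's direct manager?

Petra Usman

Dana Nguyen reports directly to Petra Usman.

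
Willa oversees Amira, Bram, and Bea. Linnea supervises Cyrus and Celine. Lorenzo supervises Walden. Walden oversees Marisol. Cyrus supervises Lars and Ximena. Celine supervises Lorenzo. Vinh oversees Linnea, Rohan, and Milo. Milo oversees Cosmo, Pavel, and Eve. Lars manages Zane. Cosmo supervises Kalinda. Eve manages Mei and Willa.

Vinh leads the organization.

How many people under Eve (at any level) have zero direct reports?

The people in Eve's organization with no one reporting to them are Mei, Bram, Amira, Bea. That is 4.

4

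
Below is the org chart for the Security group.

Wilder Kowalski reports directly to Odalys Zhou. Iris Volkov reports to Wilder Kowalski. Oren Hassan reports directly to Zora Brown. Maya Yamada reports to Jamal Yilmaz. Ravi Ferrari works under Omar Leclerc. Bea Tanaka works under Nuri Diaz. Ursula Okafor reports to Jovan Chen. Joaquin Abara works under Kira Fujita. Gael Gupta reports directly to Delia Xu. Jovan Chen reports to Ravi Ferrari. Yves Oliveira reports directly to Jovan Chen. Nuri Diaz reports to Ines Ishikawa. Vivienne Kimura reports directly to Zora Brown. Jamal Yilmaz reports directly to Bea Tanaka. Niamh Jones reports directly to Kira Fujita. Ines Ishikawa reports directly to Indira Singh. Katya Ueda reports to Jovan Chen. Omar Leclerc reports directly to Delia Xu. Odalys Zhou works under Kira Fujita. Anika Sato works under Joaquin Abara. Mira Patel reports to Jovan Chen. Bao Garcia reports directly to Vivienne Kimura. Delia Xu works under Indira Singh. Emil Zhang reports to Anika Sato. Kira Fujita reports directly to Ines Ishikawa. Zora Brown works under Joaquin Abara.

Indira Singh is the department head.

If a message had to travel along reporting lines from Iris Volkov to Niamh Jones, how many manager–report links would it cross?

Iris Volkov is 3 levels below Kira Fujita, and Niamh Jones is 1 level below Kira Fujita (their lowest common manager). The shortest path runs up from Iris Volkov to Kira Fujita and back down to Niamh Jones: 3 + 1 = 4 links.

4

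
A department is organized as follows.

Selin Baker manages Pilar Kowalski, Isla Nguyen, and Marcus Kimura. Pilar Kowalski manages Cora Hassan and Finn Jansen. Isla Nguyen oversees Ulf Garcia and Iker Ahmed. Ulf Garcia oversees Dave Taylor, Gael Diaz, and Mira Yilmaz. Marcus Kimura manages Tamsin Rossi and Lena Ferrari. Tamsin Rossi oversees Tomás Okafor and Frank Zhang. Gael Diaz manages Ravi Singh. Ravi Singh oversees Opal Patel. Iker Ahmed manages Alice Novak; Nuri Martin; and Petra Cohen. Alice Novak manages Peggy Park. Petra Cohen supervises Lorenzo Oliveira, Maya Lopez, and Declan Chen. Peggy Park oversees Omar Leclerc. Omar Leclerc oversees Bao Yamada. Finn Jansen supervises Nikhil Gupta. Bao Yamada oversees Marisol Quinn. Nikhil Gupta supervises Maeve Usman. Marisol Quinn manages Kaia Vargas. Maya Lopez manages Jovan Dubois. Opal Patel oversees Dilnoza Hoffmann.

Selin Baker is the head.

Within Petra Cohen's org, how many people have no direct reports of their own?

The people in Petra Cohen's organization with no one reporting to them are Lorenzo Oliveira, Jovan Dubois, Declan Chen. That is 3.

3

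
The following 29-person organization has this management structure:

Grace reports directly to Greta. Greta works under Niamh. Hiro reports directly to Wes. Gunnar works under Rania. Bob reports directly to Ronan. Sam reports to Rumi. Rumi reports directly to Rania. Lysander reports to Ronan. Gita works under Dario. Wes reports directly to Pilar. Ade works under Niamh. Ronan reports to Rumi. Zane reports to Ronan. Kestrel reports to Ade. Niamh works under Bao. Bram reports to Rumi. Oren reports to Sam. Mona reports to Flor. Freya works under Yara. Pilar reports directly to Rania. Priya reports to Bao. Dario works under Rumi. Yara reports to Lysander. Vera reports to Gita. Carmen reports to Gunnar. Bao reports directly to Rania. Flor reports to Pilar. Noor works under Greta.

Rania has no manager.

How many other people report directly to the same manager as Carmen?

Carmen reports to Gunnar, and Gunnar has no other direct reports. Carmen has 0 peers.

0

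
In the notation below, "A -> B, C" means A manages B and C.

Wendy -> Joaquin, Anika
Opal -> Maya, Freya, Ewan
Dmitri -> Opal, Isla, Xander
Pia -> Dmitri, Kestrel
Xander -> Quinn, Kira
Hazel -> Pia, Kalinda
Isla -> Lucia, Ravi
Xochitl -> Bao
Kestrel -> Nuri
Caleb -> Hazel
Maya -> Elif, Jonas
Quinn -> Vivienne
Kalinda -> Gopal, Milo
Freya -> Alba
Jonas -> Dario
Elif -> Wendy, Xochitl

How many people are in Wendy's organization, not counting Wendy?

2

Wendy directly manages Joaquin, Anika. Joaquin has no reports. Anika has no reports. So Wendy's organization is 2 direct reports plus everyone under them: 1 + 1 = 2.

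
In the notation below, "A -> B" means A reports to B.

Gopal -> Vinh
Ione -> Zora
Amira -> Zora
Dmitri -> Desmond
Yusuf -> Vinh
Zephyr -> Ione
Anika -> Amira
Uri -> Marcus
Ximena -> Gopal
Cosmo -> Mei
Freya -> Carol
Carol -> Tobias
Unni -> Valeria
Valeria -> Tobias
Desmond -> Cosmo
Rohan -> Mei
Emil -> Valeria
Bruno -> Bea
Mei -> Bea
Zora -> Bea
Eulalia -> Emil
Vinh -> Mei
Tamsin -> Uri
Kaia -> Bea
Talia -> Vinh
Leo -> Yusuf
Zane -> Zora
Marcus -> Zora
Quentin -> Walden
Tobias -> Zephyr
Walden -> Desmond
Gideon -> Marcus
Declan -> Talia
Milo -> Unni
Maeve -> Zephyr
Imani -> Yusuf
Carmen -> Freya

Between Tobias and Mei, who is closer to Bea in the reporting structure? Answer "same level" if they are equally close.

Mei

Tobias is 4 levels below Bea; Mei is 1. Mei is higher.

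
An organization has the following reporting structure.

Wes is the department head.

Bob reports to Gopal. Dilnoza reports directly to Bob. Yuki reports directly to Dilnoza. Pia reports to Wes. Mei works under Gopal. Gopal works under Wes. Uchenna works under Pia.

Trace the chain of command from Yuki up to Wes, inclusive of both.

Yuki reports to Dilnoza. Dilnoza reports to Bob. Bob reports to Gopal. Gopal reports to Wes. Wes is at the top.

Yuki -> Dilnoza -> Bob -> Gopal -> Wes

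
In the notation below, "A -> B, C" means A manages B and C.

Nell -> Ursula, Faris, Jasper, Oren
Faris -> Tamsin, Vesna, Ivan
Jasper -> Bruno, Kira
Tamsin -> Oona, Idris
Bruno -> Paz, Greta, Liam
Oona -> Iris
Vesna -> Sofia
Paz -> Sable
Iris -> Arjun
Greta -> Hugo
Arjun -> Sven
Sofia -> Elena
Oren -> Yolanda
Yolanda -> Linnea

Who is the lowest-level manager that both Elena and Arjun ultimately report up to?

Faris

Elena's chain of managers is Sofia, Vesna, Faris, Nell. Arjun's chain of managers is Iris, Oona, Tamsin, Faris, Nell. The first manager that appears in both chains is Faris.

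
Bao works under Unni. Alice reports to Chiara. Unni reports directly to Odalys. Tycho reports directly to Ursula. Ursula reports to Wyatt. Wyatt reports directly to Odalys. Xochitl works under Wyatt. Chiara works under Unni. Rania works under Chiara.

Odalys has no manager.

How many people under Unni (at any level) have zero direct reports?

The people in Unni's organization with no one reporting to them are Rania, Alice, Bao. That is 3.

3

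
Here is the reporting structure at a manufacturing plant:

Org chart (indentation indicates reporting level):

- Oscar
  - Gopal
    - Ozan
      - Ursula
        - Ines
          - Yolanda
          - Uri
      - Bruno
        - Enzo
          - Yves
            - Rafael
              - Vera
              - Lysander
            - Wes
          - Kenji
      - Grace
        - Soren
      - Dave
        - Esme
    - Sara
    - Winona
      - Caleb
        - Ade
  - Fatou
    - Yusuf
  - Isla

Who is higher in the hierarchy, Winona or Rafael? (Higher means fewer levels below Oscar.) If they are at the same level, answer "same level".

Winona is 2 levels below Oscar; Rafael is 6. Winona is higher.

Winona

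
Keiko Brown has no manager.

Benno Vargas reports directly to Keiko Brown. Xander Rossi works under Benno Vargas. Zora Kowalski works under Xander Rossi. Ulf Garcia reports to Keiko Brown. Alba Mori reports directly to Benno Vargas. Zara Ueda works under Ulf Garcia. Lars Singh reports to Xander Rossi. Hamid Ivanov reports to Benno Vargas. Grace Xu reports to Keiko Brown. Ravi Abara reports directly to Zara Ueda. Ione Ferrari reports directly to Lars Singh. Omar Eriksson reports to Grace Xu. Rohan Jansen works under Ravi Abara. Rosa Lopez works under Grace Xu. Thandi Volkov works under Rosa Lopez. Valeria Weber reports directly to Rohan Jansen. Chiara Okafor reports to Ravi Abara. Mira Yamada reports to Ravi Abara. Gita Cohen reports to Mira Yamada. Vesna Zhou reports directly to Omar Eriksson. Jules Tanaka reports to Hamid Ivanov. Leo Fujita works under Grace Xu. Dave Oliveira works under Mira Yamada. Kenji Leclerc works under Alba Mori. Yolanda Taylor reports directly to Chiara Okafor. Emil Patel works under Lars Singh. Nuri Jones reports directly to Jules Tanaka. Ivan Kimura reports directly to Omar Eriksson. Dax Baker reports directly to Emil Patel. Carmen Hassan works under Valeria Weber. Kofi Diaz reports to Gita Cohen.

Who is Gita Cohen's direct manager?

Gita Cohen reports directly to Mira Yamada.

Mira Yamada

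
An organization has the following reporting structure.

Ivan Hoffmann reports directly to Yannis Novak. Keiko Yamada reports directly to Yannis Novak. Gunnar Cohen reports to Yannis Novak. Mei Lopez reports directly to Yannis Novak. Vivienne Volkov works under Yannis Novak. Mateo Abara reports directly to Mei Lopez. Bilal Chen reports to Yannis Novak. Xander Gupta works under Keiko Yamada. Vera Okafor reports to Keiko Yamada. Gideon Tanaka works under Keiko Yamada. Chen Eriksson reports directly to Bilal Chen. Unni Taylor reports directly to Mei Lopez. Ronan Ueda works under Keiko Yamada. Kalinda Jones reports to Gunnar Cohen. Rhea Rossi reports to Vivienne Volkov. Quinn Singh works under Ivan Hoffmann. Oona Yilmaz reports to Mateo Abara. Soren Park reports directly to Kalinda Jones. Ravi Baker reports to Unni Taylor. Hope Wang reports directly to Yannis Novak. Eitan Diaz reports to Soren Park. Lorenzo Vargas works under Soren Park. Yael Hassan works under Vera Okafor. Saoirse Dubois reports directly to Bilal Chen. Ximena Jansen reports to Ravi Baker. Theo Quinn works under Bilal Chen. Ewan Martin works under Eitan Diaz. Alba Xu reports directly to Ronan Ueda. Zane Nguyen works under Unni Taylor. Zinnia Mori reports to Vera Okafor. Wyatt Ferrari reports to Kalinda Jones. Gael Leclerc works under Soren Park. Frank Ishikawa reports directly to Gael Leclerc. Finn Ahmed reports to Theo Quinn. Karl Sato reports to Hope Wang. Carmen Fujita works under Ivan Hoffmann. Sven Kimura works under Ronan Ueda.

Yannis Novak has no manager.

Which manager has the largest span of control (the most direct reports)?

Direct-report counts: Yannis Novak has 7; Hope Wang has 1; Bilal Chen has 3; Theo Quinn has 1; Vivienne Volkov has 1; Mei Lopez has 2; Unni Taylor has 2; Ravi Baker has 1; Mateo Abara has 1; Gunnar Cohen has 1; Kalinda Jones has 2; Soren Park has 3; Gael Leclerc has 1; Eitan Diaz has 1; Keiko Yamada has 4; Ronan Ueda has 2; Vera Okafor has 2; Ivan Hoffmann has 2. The largest is 7, held by Yannis Novak.

Yannis Novak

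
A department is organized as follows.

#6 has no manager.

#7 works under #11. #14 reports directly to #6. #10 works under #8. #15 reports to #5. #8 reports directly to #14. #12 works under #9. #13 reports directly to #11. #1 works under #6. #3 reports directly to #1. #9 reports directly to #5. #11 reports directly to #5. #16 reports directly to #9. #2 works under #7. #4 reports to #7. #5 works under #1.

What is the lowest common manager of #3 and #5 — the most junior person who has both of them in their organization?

#1

#3's chain of managers is #1, #6. #5's chain of managers is #1, #6. The first manager that appears in both chains is #1.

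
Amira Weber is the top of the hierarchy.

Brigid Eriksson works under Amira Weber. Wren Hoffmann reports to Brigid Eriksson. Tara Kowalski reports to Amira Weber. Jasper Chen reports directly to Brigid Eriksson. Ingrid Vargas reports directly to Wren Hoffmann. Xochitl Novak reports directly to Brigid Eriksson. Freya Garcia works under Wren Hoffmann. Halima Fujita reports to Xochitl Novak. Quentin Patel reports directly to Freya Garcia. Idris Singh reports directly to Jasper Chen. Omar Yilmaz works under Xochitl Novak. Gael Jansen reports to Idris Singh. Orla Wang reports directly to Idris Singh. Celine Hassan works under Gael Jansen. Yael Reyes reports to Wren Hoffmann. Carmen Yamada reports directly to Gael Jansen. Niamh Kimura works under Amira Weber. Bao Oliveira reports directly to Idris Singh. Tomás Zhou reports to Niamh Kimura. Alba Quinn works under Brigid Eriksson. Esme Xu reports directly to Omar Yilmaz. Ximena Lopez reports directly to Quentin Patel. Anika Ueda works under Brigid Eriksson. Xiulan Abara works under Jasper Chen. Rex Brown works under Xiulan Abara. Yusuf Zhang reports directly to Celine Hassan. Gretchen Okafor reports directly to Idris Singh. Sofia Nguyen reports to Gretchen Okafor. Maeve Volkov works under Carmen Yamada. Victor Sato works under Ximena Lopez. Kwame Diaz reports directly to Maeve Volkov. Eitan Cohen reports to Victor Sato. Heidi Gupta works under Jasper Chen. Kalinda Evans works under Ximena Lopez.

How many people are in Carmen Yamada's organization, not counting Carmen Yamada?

Carmen Yamada directly manages Maeve Volkov. Under Maeve Volkov: Kwame Diaz (1). That's 2 in total.

2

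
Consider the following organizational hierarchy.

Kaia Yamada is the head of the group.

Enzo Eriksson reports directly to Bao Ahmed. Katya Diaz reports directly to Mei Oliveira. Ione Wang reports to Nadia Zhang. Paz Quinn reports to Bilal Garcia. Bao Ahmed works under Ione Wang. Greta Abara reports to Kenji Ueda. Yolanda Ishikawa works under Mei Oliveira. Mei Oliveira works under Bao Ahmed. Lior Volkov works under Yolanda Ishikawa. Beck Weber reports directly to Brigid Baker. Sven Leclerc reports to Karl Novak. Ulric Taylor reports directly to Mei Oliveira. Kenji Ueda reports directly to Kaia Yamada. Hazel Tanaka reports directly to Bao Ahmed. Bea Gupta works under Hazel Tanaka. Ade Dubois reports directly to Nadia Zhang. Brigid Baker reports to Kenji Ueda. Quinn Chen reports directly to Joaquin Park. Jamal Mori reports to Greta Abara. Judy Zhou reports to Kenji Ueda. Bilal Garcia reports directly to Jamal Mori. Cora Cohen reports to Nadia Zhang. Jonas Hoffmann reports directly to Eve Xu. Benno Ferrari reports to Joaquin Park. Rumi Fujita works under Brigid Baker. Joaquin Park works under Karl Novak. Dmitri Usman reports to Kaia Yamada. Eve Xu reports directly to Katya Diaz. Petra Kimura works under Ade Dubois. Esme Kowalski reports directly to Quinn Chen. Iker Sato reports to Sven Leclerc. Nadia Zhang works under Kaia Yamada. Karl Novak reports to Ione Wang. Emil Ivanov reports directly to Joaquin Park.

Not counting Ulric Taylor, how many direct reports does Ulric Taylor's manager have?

Ulric Taylor reports to Mei Oliveira. Mei Oliveira's other direct reports are Katya Diaz, Yolanda Ishikawa — 2 peers.

2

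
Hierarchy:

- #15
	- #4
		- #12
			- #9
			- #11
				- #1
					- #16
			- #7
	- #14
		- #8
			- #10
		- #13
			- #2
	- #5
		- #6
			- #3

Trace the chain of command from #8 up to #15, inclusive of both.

#8 reports to #14. #14 reports to #15. #15 is at the top.

#8 -> #14 -> #15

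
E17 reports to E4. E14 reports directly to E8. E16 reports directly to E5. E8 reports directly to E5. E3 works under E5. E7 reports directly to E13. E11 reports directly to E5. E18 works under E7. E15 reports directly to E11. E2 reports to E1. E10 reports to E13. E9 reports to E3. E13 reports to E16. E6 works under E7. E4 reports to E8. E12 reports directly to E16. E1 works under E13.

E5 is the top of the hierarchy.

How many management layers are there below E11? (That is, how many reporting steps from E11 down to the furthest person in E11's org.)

1

The longest chain under E11 runs E11 → E15, which is 1 level below E11.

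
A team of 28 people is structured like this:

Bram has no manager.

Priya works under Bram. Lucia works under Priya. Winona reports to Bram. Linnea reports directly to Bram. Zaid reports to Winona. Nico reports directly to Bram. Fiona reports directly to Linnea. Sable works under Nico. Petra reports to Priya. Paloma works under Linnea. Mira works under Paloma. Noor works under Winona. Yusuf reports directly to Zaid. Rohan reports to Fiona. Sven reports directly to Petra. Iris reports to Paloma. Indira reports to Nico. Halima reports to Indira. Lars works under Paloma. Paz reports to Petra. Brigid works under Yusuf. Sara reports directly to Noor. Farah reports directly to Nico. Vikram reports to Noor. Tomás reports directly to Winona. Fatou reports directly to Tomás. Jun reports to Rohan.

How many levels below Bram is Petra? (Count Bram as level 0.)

2

Chain from Petra up to Bram: Petra → Priya → Bram. That is 2 steps up, so Petra is 2 levels below Bram.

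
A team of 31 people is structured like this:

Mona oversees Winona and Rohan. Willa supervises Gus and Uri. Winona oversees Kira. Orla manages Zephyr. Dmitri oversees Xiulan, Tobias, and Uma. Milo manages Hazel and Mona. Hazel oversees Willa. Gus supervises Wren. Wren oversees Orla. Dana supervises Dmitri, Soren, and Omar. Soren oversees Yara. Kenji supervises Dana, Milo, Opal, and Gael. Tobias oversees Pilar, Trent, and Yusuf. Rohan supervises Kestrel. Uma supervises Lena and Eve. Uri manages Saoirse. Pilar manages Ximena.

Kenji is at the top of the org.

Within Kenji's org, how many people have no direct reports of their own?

14

The people in Kenji's organization with no one reporting to them are Gael, Opal, Kestrel, Kira, Saoirse, Zephyr, Omar, Yara, Lena, Eve, Yusuf, Trent, Ximena, Xiulan. That is 14.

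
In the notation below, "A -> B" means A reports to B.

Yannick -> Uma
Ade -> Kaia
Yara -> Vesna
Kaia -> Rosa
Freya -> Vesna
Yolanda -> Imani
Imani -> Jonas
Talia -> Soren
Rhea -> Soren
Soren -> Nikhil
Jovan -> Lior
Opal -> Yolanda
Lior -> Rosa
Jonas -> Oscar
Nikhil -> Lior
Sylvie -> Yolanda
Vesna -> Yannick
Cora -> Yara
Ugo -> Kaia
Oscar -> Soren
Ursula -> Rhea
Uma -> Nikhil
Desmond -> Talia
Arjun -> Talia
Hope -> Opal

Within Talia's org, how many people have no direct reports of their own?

The people in Talia's organization with no one reporting to them are Desmond, Arjun. That is 2.

2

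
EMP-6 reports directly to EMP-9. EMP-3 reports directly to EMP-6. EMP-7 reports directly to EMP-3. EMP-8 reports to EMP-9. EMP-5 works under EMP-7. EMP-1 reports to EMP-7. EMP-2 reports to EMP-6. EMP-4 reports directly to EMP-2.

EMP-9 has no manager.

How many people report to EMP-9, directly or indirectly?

EMP-9 directly manages EMP-6, EMP-8. Under EMP-6: EMP-2, EMP-4, EMP-3, EMP-7, EMP-1, EMP-5 (6). EMP-8 has no reports. So EMP-9's organization is 2 direct reports plus everyone under them: 7 + 1 = 8.

8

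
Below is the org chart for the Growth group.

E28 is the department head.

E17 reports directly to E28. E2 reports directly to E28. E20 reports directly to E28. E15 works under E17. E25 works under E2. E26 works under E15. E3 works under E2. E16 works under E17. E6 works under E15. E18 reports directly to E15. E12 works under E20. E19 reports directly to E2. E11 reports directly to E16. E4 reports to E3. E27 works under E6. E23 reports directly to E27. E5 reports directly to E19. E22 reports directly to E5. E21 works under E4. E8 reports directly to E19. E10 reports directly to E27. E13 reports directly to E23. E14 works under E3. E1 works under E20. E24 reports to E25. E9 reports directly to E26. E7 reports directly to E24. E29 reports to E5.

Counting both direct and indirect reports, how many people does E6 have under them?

E6 directly manages E27. Under E27: E10, E23, E13 (3). That's 4 in total.

4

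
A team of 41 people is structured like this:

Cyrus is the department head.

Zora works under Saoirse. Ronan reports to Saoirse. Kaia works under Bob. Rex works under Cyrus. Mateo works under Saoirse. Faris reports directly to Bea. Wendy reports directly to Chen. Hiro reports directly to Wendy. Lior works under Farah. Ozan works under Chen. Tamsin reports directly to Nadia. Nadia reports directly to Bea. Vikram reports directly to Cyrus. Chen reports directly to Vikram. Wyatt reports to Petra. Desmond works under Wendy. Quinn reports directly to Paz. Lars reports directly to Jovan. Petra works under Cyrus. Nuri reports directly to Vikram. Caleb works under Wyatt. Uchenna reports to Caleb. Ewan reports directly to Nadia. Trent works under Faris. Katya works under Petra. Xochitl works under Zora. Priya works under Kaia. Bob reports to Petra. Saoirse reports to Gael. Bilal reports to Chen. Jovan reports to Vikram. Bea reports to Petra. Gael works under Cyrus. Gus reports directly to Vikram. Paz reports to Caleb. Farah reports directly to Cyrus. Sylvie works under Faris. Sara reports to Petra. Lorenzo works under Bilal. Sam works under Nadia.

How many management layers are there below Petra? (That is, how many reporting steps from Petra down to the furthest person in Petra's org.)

4

The longest chain under Petra runs Petra → Wyatt → Caleb → Paz → Quinn, which is 4 levels below Petra.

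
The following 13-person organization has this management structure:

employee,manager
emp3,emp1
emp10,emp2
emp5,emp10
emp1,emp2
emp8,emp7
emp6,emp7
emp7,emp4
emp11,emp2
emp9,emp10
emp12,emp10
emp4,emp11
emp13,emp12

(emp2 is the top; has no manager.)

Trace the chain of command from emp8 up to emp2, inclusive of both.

emp8 reports to emp7. emp7 reports to emp4. emp4 reports to emp11. emp11 reports to emp2. emp2 is at the top.

emp8 -> emp7 -> emp4 -> emp11 -> emp2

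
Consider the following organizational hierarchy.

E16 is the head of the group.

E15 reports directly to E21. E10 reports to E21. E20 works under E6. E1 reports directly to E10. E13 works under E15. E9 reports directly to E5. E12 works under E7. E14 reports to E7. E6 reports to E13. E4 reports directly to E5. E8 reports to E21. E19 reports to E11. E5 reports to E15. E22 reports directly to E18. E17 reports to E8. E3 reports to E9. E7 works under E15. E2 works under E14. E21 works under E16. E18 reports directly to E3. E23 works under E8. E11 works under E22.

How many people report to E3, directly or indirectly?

4

E3 directly manages E18. Under E18: E22, E11, E19 (3). That's 4 in total.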